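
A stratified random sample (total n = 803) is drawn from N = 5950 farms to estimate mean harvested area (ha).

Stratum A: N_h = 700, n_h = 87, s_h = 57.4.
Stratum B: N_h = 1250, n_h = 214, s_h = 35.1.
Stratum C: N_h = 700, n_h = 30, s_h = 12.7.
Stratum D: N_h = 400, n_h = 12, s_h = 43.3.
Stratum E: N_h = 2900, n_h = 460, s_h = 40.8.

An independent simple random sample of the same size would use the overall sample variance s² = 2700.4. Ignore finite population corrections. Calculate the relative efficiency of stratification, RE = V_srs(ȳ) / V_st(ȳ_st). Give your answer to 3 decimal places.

RE ≈ 1.391

V̂(ȳ_st) = Σ W_h² s_h²/n_h, with W_h = N_h/N and N = 5950:
  stratum A: (700/5950)²·57.4²/87 = 0.524163
  stratum B: (1250/5950)²·35.1²/214 = 0.254089
  stratum C: (700/5950)²·12.7²/30 = 0.0744129
  stratum D: (400/5950)²·43.3²/12 = 0.706123
  stratum E: (2900/5950)²·40.8²/460 = 0.859656
V_st = 2.41844
V_srs = s²/n = 2700.4/803 = 3.36289
Relative efficiency = V_srs / V_st = 3.36289/2.41844 = 1.3905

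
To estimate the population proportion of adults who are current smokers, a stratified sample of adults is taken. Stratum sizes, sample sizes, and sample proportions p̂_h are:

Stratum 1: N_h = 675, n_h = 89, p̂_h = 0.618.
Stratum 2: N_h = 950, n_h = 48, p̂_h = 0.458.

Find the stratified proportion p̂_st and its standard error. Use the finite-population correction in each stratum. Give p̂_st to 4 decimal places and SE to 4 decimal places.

p̂_st ≈ 0.5245, SE ≈ 0.0460

N = 1625; stratum weights W_h = N_h/N.
p̂_st = Σ W_h p̂_h = (675·0.618 + 950·0.458)/1625 = 0.52446
V̂(p̂_st) = Σ W_h² (1 − n_h/N_h) p̂_h(1−p̂_h)/(n_h−1):
  stratum 1: (675/1625)²·(1 − 89/675)·0.618·0.382/88 = 0.00040185
  stratum 2: (950/1625)²·(1 − 48/950)·0.458·0.542/47 = 0.00171392
V̂(p̂_st) = 0.00211577; SE = √V̂ = 0.0459975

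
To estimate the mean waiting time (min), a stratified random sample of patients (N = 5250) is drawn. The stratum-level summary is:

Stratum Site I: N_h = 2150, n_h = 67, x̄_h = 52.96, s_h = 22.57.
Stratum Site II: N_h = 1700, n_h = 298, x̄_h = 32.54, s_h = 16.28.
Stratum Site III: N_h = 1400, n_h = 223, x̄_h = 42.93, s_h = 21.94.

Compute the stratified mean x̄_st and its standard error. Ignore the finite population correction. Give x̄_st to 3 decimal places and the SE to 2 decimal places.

x̄_st = Σ W_h x̄_h = (2150·52.96 + 1700·32.54 + 1400·42.93)/5250 = 43.67314
V̂(x̄_st) = Σ W_h² s_h²/n_h, with W_h = N_h/N and N = 5250:
  stratum Site I: (2150/5250)²·22.57²/67 = 1.27511
  stratum Site II: (1700/5250)²·16.28²/298 = 0.0932549
  stratum Site III: (1400/5250)²·21.94²/223 = 0.153499
V̂(x̄_st) = 1.52186
SE(x̄_st) = √1.52186 = 1.23364

x̄_st ≈ 43.673, SE ≈ 1.23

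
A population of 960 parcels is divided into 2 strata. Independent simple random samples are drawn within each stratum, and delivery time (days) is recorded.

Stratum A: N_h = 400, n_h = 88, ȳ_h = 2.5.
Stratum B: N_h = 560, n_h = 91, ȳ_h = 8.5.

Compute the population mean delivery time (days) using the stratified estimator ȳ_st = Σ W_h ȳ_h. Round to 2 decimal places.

ȳ_st ≈ 6.00

N = Σ N_h = 960. Stratum weights W_h = N_h/N.
ȳ_st = (400·2.5 + 560·8.5) / 960 = 6.0000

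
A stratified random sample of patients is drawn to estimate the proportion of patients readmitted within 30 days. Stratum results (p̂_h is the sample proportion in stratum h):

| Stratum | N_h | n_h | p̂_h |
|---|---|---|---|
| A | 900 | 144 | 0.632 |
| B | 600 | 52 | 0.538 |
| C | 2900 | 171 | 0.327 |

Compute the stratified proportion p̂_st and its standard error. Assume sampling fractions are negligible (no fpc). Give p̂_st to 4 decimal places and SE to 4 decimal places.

p̂_st ≈ 0.4182, SE ≈ 0.0269

N = 4400; stratum weights W_h = N_h/N.
p̂_st = Σ W_h p̂_h = (900·0.632 + 600·0.538 + 2900·0.327)/4400 = 0.41816
V̂(p̂_st) = Σ W_h² p̂_h(1−p̂_h)/(n_h−1):
  stratum A: (900/4400)²·0.632·0.368/143 = 6.80469e-05
  stratum B: (600/4400)²·0.538·0.462/51 = 9.06257e-05
  stratum C: (2900/4400)²·0.327·0.673/170 = 0.000562347
V̂(p̂_st) = 0.00072102; SE = √V̂ = 0.0268518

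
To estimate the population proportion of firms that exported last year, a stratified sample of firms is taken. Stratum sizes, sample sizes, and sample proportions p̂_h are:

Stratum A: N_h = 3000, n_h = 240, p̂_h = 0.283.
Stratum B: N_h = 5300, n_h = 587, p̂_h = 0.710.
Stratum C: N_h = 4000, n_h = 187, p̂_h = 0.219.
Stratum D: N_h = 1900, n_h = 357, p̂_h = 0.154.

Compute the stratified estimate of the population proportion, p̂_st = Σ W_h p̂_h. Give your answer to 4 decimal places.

p̂_st ≈ 0.4071

N = 14200; stratum weights W_h = N_h/N.
p̂_st = Σ W_h p̂_h = (3000·0.283 + 5300·0.710 + 4000·0.219 + 1900·0.154)/14200 = 0.40708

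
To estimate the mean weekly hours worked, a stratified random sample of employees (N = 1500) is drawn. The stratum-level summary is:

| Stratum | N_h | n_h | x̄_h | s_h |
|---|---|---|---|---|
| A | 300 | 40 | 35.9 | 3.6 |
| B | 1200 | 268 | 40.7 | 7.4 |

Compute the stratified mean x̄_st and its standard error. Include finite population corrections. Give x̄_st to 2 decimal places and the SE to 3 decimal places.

x̄_st ≈ 39.74, SE ≈ 0.336

x̄_st = Σ W_h x̄_h = (300·35.9 + 1200·40.7)/1500 = 39.74000
V̂(x̄_st) = Σ W_h² (1 − n_h/N_h) s_h²/n_h, with W_h = N_h/N and N = 1500:
  stratum A: (300/1500)²·(1 − 40/300)·3.6²/40 = 0.011232
  stratum B: (1200/1500)²·(1 − 268/1200)·7.4²/268 = 0.101565
V̂(x̄_st) = 0.112797
SE(x̄_st) = √0.112797 = 0.335852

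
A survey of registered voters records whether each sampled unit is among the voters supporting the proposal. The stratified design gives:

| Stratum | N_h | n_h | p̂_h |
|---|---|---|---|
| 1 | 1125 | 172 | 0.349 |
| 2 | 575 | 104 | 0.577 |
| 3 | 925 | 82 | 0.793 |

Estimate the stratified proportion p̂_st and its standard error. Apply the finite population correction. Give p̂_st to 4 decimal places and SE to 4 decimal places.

N = 2625; stratum weights W_h = N_h/N.
p̂_st = Σ W_h p̂_h = (1125·0.349 + 575·0.577 + 925·0.793)/2625 = 0.55540
V̂(p̂_st) = Σ W_h² (1 − n_h/N_h) p̂_h(1−p̂_h)/(n_h−1):
  stratum 1: (1125/2625)²·(1 − 172/1125)·0.349·0.651/171 = 0.000206727
  stratum 2: (575/2625)²·(1 − 104/575)·0.577·0.423/103 = 9.31342e-05
  stratum 3: (925/2625)²·(1 − 82/925)·0.793·0.207/81 = 0.000229334
V̂(p̂_st) = 0.000529196; SE = √V̂ = 0.0230043

p̂_st ≈ 0.5554, SE ≈ 0.0230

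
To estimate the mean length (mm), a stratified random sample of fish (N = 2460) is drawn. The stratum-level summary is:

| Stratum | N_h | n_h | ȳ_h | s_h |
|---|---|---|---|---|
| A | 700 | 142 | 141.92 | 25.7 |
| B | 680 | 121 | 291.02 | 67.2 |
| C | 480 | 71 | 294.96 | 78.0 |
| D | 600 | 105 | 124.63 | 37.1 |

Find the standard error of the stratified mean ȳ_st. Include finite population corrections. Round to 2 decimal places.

V̂(ȳ_st) = Σ W_h² (1 − n_h/N_h) s_h²/n_h, with W_h = N_h/N and N = 2460:
  stratum A: (700/2460)²·(1 − 142/700)·25.7²/142 = 0.30022
  stratum B: (680/2460)²·(1 − 121/680)·67.2²/121 = 2.34425
  stratum C: (480/2460)²·(1 − 71/480)·78.0²/71 = 2.77987
  stratum D: (600/2460)²·(1 − 105/600)·37.1²/105 = 0.643346
V̂(ȳ_st) = 6.06769
SE(ȳ_st) = √6.06769 = 2.46327

SE(ȳ_st) ≈ 2.46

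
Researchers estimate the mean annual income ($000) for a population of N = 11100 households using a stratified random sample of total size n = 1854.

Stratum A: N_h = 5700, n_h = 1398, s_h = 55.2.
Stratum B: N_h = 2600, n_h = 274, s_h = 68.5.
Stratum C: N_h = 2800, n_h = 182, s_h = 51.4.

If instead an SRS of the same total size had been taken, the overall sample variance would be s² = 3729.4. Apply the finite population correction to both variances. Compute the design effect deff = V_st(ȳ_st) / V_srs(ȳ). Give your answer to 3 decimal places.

deff ≈ 1.276

V̂(ȳ_st) = Σ W_h² (1 − n_h/N_h) s_h²/n_h, with W_h = N_h/N and N = 11100:
  stratum A: (5700/11100)²·(1 − 1398/5700)·55.2²/1398 = 0.433781
  stratum B: (2600/11100)²·(1 − 274/2600)·68.5²/274 = 0.840558
  stratum C: (2800/11100)²·(1 − 182/2800)·51.4²/182 = 0.863648
V_st = 2.13799
V_srs = (1 − 1854/11100)·3729.4/1854 = 1.67556
deff = V_st / V_srs = 2.13799/1.67556 = 1.2760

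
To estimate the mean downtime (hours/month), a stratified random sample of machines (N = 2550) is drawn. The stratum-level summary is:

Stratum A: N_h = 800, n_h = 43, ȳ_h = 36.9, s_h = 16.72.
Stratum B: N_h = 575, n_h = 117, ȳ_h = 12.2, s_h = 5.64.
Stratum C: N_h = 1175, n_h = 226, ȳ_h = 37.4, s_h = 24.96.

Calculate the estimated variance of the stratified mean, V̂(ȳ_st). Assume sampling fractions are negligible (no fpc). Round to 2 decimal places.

V̂(ȳ_st) ≈ 1.24

V̂(ȳ_st) = Σ W_h² s_h²/n_h, with W_h = N_h/N and N = 2550:
  stratum A: (800/2550)²·16.72²/43 = 0.639888
  stratum B: (575/2550)²·5.64²/117 = 0.0138238
  stratum C: (1175/2550)²·24.96²/226 = 0.585297
V̂(ȳ_st) = 1.23901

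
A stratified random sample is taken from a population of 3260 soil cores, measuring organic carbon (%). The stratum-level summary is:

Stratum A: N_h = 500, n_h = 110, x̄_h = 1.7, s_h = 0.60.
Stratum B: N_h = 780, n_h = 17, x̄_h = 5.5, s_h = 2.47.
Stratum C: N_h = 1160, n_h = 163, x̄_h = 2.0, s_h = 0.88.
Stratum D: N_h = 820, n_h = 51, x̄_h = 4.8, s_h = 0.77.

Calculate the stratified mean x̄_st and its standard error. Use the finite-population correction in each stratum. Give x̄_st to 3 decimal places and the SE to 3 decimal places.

x̄_st = Σ W_h x̄_h = (500·1.7 + 780·5.5 + 1160·2.0 + 820·4.8)/3260 = 3.49571
V̂(x̄_st) = Σ W_h² (1 − n_h/N_h) s_h²/n_h, with W_h = N_h/N and N = 3260:
  stratum A: (500/3260)²·(1 − 110/500)·0.60²/110 = 6.00495e-05
  stratum B: (780/3260)²·(1 − 17/780)·2.47²/17 = 0.0200969
  stratum C: (1160/3260)²·(1 − 163/1160)·0.88²/163 = 0.000517006
  stratum D: (820/3260)²·(1 − 51/820)·0.77²/51 = 0.000689789
V̂(x̄_st) = 0.0213637
SE(x̄_st) = √0.0213637 = 0.146163

x̄_st ≈ 3.496, SE ≈ 0.146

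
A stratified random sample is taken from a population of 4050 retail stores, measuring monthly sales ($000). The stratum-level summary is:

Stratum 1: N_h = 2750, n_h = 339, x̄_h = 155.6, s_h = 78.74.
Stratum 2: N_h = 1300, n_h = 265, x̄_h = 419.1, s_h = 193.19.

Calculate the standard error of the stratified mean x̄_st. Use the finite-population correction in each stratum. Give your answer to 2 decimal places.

V̂(x̄_st) = Σ W_h² (1 − n_h/N_h) s_h²/n_h, with W_h = N_h/N and N = 4050:
  stratum 1: (2750/4050)²·(1 − 339/2750)·78.74²/339 = 7.39283
  stratum 2: (1300/4050)²·(1 − 265/1300)·193.19²/265 = 11.5531
V̂(x̄_st) = 18.9459
SE(x̄_st) = √18.9459 = 4.35269

SE(x̄_st) ≈ 4.35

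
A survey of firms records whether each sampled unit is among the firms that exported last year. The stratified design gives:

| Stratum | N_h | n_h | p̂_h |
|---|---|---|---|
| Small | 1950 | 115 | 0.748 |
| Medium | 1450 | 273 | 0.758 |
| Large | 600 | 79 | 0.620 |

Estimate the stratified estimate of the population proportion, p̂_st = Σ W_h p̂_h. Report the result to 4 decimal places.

p̂_st ≈ 0.7324

N = 4000; stratum weights W_h = N_h/N.
p̂_st = Σ W_h p̂_h = (1950·0.748 + 1450·0.758 + 600·0.620)/4000 = 0.73242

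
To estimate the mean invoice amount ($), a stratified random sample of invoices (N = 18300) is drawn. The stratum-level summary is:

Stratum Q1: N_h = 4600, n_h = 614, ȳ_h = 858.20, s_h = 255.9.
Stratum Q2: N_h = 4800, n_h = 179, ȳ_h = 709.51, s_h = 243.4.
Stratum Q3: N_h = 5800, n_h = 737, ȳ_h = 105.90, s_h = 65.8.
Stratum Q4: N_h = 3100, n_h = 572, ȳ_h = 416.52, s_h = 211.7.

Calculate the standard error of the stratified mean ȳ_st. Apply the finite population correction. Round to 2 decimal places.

V̂(ȳ_st) = Σ W_h² (1 − n_h/N_h) s_h²/n_h, with W_h = N_h/N and N = 18300:
  stratum Q1: (4600/18300)²·(1 − 614/4600)·255.9²/614 = 5.83936
  stratum Q2: (4800/18300)²·(1 − 179/4800)·243.4²/179 = 21.9211
  stratum Q3: (5800/18300)²·(1 − 737/5800)·65.8²/737 = 0.515131
  stratum Q4: (3100/18300)²·(1 − 572/3100)·211.7²/572 = 1.83351
V̂(ȳ_st) = 30.1091
SE(ȳ_st) = √30.1091 = 5.48718

SE(ȳ_st) ≈ 5.49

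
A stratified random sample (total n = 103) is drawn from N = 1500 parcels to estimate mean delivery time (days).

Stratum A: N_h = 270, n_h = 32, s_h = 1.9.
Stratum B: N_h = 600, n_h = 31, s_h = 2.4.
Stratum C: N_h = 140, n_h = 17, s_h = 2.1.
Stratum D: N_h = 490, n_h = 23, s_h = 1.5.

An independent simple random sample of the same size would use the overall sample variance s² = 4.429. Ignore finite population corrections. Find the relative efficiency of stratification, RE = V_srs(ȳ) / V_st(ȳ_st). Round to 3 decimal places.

V̂(ȳ_st) = Σ W_h² s_h²/n_h, with W_h = N_h/N and N = 1500:
  stratum A: (270/1500)²·1.9²/32 = 0.00365512
  stratum B: (600/1500)²·2.4²/31 = 0.029729
  stratum C: (140/1500)²·2.1²/17 = 0.00225976
  stratum D: (490/1500)²·1.5²/23 = 0.0104391
V_st = 0.0460831
V_srs = s²/n = 4.429/103 = 0.043
Relative efficiency = V_srs / V_st = 0.043/0.0460831 = 0.9331

RE ≈ 0.933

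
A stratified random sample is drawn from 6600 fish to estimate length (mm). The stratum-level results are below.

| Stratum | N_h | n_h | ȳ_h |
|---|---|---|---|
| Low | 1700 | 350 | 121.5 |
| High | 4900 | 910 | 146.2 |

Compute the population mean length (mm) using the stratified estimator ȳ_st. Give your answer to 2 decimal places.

ȳ_st ≈ 139.84

N = Σ N_h = 6600. Stratum weights W_h = N_h/N.
ȳ_st = (1700·121.5 + 4900·146.2) / 6600 = 139.8379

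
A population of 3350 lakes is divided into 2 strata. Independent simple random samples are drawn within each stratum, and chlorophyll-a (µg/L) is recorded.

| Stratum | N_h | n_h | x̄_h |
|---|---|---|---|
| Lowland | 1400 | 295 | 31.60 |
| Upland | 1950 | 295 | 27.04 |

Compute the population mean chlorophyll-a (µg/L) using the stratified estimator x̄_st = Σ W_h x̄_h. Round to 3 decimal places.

x̄_st ≈ 28.946

N = Σ N_h = 3350. Stratum weights W_h = N_h/N.
x̄_st = (1400·31.60 + 1950·27.04) / 3350 = 28.94567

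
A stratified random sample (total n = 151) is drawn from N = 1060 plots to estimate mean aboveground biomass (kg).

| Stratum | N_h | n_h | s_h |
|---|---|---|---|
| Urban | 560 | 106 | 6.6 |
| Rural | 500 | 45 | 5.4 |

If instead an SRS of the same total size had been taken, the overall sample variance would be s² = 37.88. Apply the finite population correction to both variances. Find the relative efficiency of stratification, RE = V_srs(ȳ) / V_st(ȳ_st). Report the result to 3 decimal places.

RE ≈ 0.960

V̂(ȳ_st) = Σ W_h² (1 − n_h/N_h) s_h²/n_h, with W_h = N_h/N and N = 1060:
  stratum Urban: (560/1060)²·(1 − 106/560)·6.6²/106 = 0.0929853
  stratum Rural: (500/1060)²·(1 − 45/500)·5.4²/45 = 0.131203
V_st = 0.224189
V_srs = (1 − 151/1060)·37.88/151 = 0.215125
Relative efficiency = V_srs / V_st = 0.215125/0.224189 = 0.9596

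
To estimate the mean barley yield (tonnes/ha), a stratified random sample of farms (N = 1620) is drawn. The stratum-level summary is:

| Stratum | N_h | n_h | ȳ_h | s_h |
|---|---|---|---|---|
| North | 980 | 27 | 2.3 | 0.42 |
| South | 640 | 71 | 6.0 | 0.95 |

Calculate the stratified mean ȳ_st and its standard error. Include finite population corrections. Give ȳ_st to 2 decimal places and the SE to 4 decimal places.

ȳ_st = Σ W_h ȳ_h = (980·2.3 + 640·6.0)/1620 = 3.76173
V̂(ȳ_st) = Σ W_h² (1 − n_h/N_h) s_h²/n_h, with W_h = N_h/N and N = 1620:
  stratum North: (980/1620)²·(1 − 27/980)·0.42²/27 = 0.002325
  stratum South: (640/1620)²·(1 − 71/640)·0.95²/71 = 0.00176381
V̂(ȳ_st) = 0.00408881
SE(ȳ_st) = √0.00408881 = 0.0639438

ȳ_st ≈ 3.76, SE ≈ 0.0639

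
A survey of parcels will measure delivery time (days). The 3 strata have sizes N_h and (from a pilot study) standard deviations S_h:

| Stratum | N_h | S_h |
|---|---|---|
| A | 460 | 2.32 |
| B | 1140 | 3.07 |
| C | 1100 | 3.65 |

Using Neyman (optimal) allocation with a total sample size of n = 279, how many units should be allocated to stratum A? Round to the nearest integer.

35

Neyman allocation: n_h = n · N_h S_h / Σ N_i S_i, with n = 279.
  stratum A: N_h·S_h = 460·2.32 = 1067.20
  stratum B: N_h·S_h = 1140·3.07 = 3499.80
  stratum C: N_h·S_h = 1100·3.65 = 4015.00
Σ N_h S_h = 8582.00
n for stratum A = 279·1067.20/8582.00 = 34.695 → 35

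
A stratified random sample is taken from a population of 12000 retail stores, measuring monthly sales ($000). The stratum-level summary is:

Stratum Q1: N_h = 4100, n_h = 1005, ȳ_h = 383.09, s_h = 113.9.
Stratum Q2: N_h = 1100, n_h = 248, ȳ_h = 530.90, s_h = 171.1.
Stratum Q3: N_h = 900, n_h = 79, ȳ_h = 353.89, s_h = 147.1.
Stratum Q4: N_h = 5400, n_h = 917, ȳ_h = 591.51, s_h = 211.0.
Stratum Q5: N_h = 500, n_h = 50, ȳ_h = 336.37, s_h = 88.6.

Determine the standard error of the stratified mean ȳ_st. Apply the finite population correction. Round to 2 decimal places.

V̂(ȳ_st) = Σ W_h² (1 − n_h/N_h) s_h²/n_h, with W_h = N_h/N and N = 12000:
  stratum Q1: (4100/12000)²·(1 − 1005/4100)·113.9²/1005 = 1.13753
  stratum Q2: (1100/12000)²·(1 − 248/1100)·171.1²/248 = 0.768278
  stratum Q3: (900/12000)²·(1 − 79/900)·147.1²/79 = 1.40547
  stratum Q4: (5400/12000)²·(1 − 917/5400)·211.0²/917 = 8.16198
  stratum Q5: (500/12000)²·(1 − 50/500)·88.6²/50 = 0.245311
V̂(ȳ_st) = 11.7186
SE(ȳ_st) = √11.7186 = 3.42324

SE(ȳ_st) ≈ 3.42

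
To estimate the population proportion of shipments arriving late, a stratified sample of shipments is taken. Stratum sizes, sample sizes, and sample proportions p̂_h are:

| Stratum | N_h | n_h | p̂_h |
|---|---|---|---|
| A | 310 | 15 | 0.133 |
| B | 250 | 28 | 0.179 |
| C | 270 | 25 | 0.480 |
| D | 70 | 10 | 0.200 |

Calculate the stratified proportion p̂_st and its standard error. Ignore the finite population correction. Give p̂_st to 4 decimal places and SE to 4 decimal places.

p̂_st ≈ 0.2551, SE ≈ 0.0494

N = 900; stratum weights W_h = N_h/N.
p̂_st = Σ W_h p̂_h = (310·0.133 + 250·0.179 + 270·0.480 + 70·0.200)/900 = 0.25509
V̂(p̂_st) = Σ W_h² p̂_h(1−p̂_h)/(n_h−1):
  stratum A: (310/900)²·0.133·0.867/14 = 0.000977195
  stratum B: (250/900)²·0.179·0.821/27 = 0.000419979
  stratum C: (270/900)²·0.480·0.520/24 = 0.000936
  stratum D: (70/900)²·0.200·0.800/9 = 0.000107545
V̂(p̂_st) = 0.00244072; SE = √V̂ = 0.0494036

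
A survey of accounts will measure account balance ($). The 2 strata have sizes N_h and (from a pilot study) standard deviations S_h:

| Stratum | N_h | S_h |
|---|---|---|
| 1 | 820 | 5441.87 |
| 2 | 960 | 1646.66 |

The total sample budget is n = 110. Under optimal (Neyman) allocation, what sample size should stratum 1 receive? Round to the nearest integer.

Neyman allocation: n_h = n · N_h S_h / Σ N_i S_i, with n = 110.
  stratum 1: N_h·S_h = 820·5441.87 = 4462333.40
  stratum 2: N_h·S_h = 960·1646.66 = 1580793.60
Σ N_h S_h = 6043127.00
n for stratum 1 = 110·4462333.40/6043127.00 = 81.226 → 81

81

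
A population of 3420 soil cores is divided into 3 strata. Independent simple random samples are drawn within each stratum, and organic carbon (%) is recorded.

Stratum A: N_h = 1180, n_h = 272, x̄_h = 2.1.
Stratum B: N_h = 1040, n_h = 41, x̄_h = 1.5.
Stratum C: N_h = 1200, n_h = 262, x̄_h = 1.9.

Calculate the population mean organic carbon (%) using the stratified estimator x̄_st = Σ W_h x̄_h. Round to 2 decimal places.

N = Σ N_h = 3420. Stratum weights W_h = N_h/N.
x̄_st = (1180·2.1 + 1040·1.5 + 1200·1.9) / 3420 = 1.8474

x̄_st ≈ 1.85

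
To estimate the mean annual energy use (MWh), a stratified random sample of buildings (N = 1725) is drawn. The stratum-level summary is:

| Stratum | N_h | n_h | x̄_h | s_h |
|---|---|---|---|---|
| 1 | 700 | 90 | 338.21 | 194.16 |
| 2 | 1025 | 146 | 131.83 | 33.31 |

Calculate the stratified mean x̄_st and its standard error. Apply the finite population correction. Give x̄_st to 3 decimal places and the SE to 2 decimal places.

x̄_st = Σ W_h x̄_h = (700·338.21 + 1025·131.83)/1725 = 215.57841
V̂(x̄_st) = Σ W_h² (1 − n_h/N_h) s_h²/n_h, with W_h = N_h/N and N = 1725:
  stratum 1: (700/1725)²·(1 − 90/700)·194.16²/90 = 60.1072
  stratum 2: (1025/1725)²·(1 − 146/1025)·33.31²/146 = 2.30108
V̂(x̄_st) = 62.4083
SE(x̄_st) = √62.4083 = 7.89989

x̄_st ≈ 215.578, SE ≈ 7.90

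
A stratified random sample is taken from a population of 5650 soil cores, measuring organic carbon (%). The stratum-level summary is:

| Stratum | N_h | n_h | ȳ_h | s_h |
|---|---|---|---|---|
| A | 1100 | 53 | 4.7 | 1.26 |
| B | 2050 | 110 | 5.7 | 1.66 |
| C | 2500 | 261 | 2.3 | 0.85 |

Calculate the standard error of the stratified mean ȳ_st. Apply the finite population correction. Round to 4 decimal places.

V̂(ȳ_st) = Σ W_h² (1 − n_h/N_h) s_h²/n_h, with W_h = N_h/N and N = 5650:
  stratum A: (1100/5650)²·(1 − 53/1100)·1.26²/53 = 0.00108071
  stratum B: (2050/5650)²·(1 − 110/2050)·1.66²/110 = 0.00312092
  stratum C: (2500/5650)²·(1 − 261/2500)·0.85²/261 = 0.000485394
V̂(ȳ_st) = 0.00468702
SE(ȳ_st) = √0.00468702 = 0.0684618

SE(ȳ_st) ≈ 0.0685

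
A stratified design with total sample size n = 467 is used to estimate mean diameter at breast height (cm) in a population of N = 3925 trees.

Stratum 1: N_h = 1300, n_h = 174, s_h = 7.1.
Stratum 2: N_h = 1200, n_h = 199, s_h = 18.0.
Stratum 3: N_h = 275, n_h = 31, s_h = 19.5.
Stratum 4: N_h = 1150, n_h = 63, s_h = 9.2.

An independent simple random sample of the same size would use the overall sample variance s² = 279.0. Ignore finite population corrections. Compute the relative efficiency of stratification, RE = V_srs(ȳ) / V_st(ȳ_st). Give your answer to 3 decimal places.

RE ≈ 1.662

V̂(ȳ_st) = Σ W_h² s_h²/n_h, with W_h = N_h/N and N = 3925:
  stratum 1: (1300/3925)²·7.1²/174 = 0.0317815
  stratum 2: (1200/3925)²·18.0²/199 = 0.152186
  stratum 3: (275/3925)²·19.5²/31 = 0.0602135
  stratum 4: (1150/3925)²·9.2²/63 = 0.115332
V_st = 0.359514
V_srs = s²/n = 279.0/467 = 0.59743
Relative efficiency = V_srs / V_st = 0.59743/0.359514 = 1.6618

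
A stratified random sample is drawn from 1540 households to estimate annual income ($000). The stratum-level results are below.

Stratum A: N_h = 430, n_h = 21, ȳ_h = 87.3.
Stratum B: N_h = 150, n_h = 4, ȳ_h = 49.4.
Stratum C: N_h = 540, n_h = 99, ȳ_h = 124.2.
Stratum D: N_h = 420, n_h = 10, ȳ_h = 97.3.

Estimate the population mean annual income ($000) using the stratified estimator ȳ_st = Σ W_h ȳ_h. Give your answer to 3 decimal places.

N = Σ N_h = 1540. Stratum weights W_h = N_h/N.
ȳ_st = (430·87.3 + 150·49.4 + 540·124.2 + 420·97.3) / 1540 = 99.27468

ȳ_st ≈ 99.275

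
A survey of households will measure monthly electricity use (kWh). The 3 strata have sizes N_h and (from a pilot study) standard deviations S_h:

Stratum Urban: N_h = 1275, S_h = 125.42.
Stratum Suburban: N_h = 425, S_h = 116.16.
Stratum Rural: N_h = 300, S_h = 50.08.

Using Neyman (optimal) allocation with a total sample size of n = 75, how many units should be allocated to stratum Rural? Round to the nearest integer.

Neyman allocation: n_h = n · N_h S_h / Σ N_i S_i, with n = 75.
  stratum Urban: N_h·S_h = 1275·125.42 = 159910.50
  stratum Suburban: N_h·S_h = 425·116.16 = 49368.00
  stratum Rural: N_h·S_h = 300·50.08 = 15024.00
Σ N_h S_h = 224302.50
n for stratum Rural = 75·15024.00/224302.50 = 5.024 → 5

5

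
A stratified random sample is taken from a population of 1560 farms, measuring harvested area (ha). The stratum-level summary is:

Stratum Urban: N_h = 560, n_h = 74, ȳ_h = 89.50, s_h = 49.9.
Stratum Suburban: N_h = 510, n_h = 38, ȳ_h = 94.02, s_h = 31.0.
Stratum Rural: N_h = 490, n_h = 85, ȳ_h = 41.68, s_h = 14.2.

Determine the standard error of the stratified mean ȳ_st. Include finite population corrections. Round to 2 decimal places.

SE(ȳ_st) ≈ 2.54

V̂(ȳ_st) = Σ W_h² (1 − n_h/N_h) s_h²/n_h, with W_h = N_h/N and N = 1560:
  stratum Urban: (560/1560)²·(1 − 74/560)·49.9²/74 = 3.76309
  stratum Suburban: (510/1560)²·(1 − 38/510)·31.0²/38 = 2.50151
  stratum Rural: (490/1560)²·(1 − 85/490)·14.2²/85 = 0.193446
V̂(ȳ_st) = 6.45805
SE(ȳ_st) = √6.45805 = 2.54127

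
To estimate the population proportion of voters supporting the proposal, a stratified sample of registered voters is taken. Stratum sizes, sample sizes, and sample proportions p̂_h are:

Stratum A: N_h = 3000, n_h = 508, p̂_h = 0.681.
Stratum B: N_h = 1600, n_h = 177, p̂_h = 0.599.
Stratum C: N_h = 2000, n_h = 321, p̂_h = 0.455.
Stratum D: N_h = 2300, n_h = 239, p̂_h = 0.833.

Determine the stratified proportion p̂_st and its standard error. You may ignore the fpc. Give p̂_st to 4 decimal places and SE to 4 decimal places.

N = 8900; stratum weights W_h = N_h/N.
p̂_st = Σ W_h p̂_h = (3000·0.681 + 1600·0.599 + 2000·0.455 + 2300·0.833)/8900 = 0.65475
V̂(p̂_st) = Σ W_h² p̂_h(1−p̂_h)/(n_h−1):
  stratum A: (3000/8900)²·0.681·0.319/507 = 4.86847e-05
  stratum B: (1600/8900)²·0.599·0.401/176 = 4.41081e-05
  stratum C: (2000/8900)²·0.455·0.545/320 = 3.91325e-05
  stratum D: (2300/8900)²·0.833·0.167/238 = 3.90355e-05
V̂(p̂_st) = 0.000170961; SE = √V̂ = 0.0130752

p̂_st ≈ 0.6548, SE ≈ 0.0131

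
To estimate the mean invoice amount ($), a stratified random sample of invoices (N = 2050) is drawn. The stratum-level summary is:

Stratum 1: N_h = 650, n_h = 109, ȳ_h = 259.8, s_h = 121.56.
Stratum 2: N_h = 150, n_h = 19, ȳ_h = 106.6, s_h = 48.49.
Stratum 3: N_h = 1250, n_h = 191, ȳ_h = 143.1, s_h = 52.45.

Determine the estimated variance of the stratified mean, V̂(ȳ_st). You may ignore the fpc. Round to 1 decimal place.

V̂(ȳ_st) ≈ 19.6

V̂(ȳ_st) = Σ W_h² s_h²/n_h, with W_h = N_h/N and N = 2050:
  stratum 1: (650/2050)²·121.56²/109 = 13.6293
  stratum 2: (150/2050)²·48.49²/19 = 0.662561
  stratum 3: (1250/2050)²·52.45²/191 = 5.35513
V̂(ȳ_st) = 19.647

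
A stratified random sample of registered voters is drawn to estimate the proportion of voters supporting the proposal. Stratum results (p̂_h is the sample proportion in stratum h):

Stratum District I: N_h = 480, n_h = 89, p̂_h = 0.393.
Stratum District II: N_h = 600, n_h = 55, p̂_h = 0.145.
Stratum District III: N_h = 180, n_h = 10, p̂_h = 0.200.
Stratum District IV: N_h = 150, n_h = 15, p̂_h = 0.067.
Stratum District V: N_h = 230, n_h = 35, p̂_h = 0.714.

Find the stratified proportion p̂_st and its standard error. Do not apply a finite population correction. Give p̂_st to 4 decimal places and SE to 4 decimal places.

p̂_st ≈ 0.2963, SE ≈ 0.0302

N = 1640; stratum weights W_h = N_h/N.
p̂_st = Σ W_h p̂_h = (480·0.393 + 600·0.145 + 180·0.200 + 150·0.067 + 230·0.714)/1640 = 0.29629
V̂(p̂_st) = Σ W_h² p̂_h(1−p̂_h)/(n_h−1):
  stratum District I: (480/1640)²·0.393·0.607/88 = 0.000232217
  stratum District II: (600/1640)²·0.145·0.855/54 = 0.000307295
  stratum District III: (180/1640)²·0.200·0.800/9 = 0.000214158
  stratum District IV: (150/1640)²·0.067·0.933/14 = 3.73528e-05
  stratum District V: (230/1640)²·0.714·0.286/34 = 0.000118128
V̂(p̂_st) = 0.000909151; SE = √V̂ = 0.0301521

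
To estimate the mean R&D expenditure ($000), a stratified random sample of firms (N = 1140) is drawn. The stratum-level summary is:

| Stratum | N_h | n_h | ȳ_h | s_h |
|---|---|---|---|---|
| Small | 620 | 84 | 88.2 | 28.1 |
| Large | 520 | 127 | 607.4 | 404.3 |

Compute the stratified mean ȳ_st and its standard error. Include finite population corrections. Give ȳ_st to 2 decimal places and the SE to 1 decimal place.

ȳ_st = Σ W_h ȳ_h = (620·88.2 + 520·607.4)/1140 = 325.02807
V̂(ȳ_st) = Σ W_h² (1 − n_h/N_h) s_h²/n_h, with W_h = N_h/N and N = 1140:
  stratum Small: (620/1140)²·(1 − 84/620)·28.1²/84 = 2.4037
  stratum Large: (520/1140)²·(1 − 127/520)·404.3²/127 = 202.39
V̂(ȳ_st) = 204.794
SE(ȳ_st) = √204.794 = 14.3106

ȳ_st ≈ 325.03, SE ≈ 14.3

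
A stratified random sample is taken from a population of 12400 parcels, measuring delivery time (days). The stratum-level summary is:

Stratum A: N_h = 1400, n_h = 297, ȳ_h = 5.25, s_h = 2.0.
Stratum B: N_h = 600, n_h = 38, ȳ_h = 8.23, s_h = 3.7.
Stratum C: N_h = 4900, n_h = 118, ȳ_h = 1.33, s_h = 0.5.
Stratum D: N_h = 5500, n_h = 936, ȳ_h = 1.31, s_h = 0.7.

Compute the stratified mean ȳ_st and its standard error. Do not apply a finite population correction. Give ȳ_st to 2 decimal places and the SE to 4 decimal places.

ȳ_st ≈ 2.10, SE ≈ 0.0381

ȳ_st = Σ W_h ȳ_h = (1400·5.25 + 600·8.23 + 4900·1.33 + 5500·1.31)/12400 = 2.09758
V̂(ȳ_st) = Σ W_h² s_h²/n_h, with W_h = N_h/N and N = 12400:
  stratum A: (1400/12400)²·2.0²/297 = 0.000171679
  stratum B: (600/12400)²·3.7²/38 = 0.000843488
  stratum C: (4900/12400)²·0.5²/118 = 0.000330831
  stratum D: (5500/12400)²·0.7²/936 = 0.000102992
V̂(ȳ_st) = 0.00144899
SE(ȳ_st) = √0.00144899 = 0.0380656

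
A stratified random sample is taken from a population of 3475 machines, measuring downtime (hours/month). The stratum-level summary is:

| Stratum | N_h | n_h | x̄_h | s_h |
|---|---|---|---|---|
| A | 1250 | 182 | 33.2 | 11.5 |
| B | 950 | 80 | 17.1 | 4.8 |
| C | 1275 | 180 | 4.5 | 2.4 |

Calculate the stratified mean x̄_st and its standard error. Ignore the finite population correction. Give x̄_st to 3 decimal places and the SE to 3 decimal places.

x̄_st ≈ 18.268, SE ≈ 0.346

x̄_st = Σ W_h x̄_h = (1250·33.2 + 950·17.1 + 1275·4.5)/3475 = 18.26835
V̂(x̄_st) = Σ W_h² s_h²/n_h, with W_h = N_h/N and N = 3475:
  stratum A: (1250/3475)²·11.5²/182 = 0.0940231
  stratum B: (950/3475)²·4.8²/80 = 0.0215244
  stratum C: (1275/3475)²·2.4²/180 = 0.00430785
V̂(x̄_st) = 0.119855
SE(x̄_st) = √0.119855 = 0.346201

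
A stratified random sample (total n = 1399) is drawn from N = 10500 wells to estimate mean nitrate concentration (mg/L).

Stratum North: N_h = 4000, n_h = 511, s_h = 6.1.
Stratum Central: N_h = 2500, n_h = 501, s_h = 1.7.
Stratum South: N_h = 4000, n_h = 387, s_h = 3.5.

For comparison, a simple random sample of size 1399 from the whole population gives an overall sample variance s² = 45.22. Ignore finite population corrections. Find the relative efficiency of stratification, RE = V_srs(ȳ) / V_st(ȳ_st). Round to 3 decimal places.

V̂(ȳ_st) = Σ W_h² s_h²/n_h, with W_h = N_h/N and N = 10500:
  stratum North: (4000/10500)²·6.1²/511 = 0.0105677
  stratum Central: (2500/10500)²·1.7²/501 = 0.00032701
  stratum South: (4000/10500)²·3.5²/387 = 0.00459374
V_st = 0.0154884
V_srs = s²/n = 45.22/1399 = 0.0323231
Relative efficiency = V_srs / V_st = 0.0323231/0.0154884 = 2.0869

RE ≈ 2.087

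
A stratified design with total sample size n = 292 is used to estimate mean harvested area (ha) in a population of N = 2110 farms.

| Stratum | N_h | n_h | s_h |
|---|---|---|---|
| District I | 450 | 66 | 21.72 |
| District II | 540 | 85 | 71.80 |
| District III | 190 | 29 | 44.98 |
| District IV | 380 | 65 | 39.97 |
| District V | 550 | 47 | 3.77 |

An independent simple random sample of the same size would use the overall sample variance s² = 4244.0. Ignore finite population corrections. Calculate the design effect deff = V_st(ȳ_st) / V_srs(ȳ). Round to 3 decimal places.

V̂(ȳ_st) = Σ W_h² s_h²/n_h, with W_h = N_h/N and N = 2110:
  stratum District I: (450/2110)²·21.72²/66 = 0.325114
  stratum District II: (540/2110)²·71.80²/85 = 3.9724
  stratum District III: (190/2110)²·44.98²/29 = 0.565696
  stratum District IV: (380/2110)²·39.97²/65 = 0.797182
  stratum District V: (550/2110)²·3.77²/47 = 0.0205469
V_st = 5.68093
V_srs = s²/n = 4244.0/292 = 14.5342
deff = V_st / V_srs = 5.68093/14.5342 = 0.3909

deff ≈ 0.391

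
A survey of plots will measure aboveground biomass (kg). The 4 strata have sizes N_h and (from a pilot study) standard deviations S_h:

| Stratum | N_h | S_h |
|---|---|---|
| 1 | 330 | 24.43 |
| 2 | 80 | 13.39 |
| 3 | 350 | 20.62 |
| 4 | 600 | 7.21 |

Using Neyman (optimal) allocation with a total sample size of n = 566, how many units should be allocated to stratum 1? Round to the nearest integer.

221

Neyman allocation: n_h = n · N_h S_h / Σ N_i S_i, with n = 566.
  stratum 1: N_h·S_h = 330·24.43 = 8061.90
  stratum 2: N_h·S_h = 80·13.39 = 1071.20
  stratum 3: N_h·S_h = 350·20.62 = 7217.00
  stratum 4: N_h·S_h = 600·7.21 = 4326.00
Σ N_h S_h = 20676.10
n for stratum 1 = 566·8061.90/20676.10 = 220.691 → 221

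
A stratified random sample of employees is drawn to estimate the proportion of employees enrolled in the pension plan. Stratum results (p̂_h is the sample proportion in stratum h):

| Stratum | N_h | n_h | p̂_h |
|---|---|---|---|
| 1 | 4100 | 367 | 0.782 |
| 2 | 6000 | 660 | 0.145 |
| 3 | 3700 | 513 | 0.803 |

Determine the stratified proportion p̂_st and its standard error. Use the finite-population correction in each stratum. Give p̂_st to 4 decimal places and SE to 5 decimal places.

N = 13800; stratum weights W_h = N_h/N.
p̂_st = Σ W_h p̂_h = (4100·0.782 + 6000·0.145 + 3700·0.803)/13800 = 0.51067
V̂(p̂_st) = Σ W_h² (1 − n_h/N_h) p̂_h(1−p̂_h)/(n_h−1):
  stratum 1: (4100/13800)²·(1 − 367/4100)·0.782·0.218/366 = 3.7434e-05
  stratum 2: (6000/13800)²·(1 − 660/6000)·0.145·0.855/659 = 3.16507e-05
  stratum 3: (3700/13800)²·(1 − 513/3700)·0.803·0.197/512 = 1.9131e-05
V̂(p̂_st) = 8.82156e-05; SE = √V̂ = 0.00939232

p̂_st ≈ 0.5107, SE ≈ 0.00939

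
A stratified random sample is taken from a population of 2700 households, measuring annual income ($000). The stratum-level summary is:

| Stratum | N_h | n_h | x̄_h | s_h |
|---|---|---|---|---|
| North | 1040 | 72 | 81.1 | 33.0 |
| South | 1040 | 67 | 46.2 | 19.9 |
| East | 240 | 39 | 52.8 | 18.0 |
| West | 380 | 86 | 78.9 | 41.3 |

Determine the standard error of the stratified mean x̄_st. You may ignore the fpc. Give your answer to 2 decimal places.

SE(x̄_st) ≈ 1.89

V̂(x̄_st) = Σ W_h² s_h²/n_h, with W_h = N_h/N and N = 2700:
  stratum North: (1040/2700)²·33.0²/72 = 2.24406
  stratum South: (1040/2700)²·19.9²/67 = 0.876941
  stratum East: (240/2700)²·18.0²/39 = 0.065641
  stratum West: (380/2700)²·41.3²/86 = 0.392863
V̂(x̄_st) = 3.57951
SE(x̄_st) = √3.57951 = 1.89196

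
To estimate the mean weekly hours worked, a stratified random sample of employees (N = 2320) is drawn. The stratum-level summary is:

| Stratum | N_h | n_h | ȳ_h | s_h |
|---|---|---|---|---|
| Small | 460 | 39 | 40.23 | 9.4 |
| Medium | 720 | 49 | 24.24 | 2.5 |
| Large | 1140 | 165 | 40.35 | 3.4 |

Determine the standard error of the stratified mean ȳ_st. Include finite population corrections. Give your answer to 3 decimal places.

SE(ȳ_st) ≈ 0.328

V̂(ȳ_st) = Σ W_h² (1 − n_h/N_h) s_h²/n_h, with W_h = N_h/N and N = 2320:
  stratum Small: (460/2320)²·(1 − 39/460)·9.4²/39 = 0.0815183
  stratum Medium: (720/2320)²·(1 − 49/720)·2.5²/49 = 0.0114489
  stratum Large: (1140/2320)²·(1 − 165/1140)·3.4²/165 = 0.014468
V̂(ȳ_st) = 0.107435
SE(ȳ_st) = √0.107435 = 0.327773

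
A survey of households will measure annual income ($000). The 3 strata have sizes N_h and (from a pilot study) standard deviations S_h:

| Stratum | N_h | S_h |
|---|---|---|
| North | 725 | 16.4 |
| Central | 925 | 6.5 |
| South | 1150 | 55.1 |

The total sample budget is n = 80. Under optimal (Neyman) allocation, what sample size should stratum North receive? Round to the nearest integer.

Neyman allocation: n_h = n · N_h S_h / Σ N_i S_i, with n = 80.
  stratum North: N_h·S_h = 725·16.4 = 11890.00
  stratum Central: N_h·S_h = 925·6.5 = 6012.50
  stratum South: N_h·S_h = 1150·55.1 = 63365.00
Σ N_h S_h = 81267.50
n for stratum North = 80·11890.00/81267.50 = 11.705 → 12

12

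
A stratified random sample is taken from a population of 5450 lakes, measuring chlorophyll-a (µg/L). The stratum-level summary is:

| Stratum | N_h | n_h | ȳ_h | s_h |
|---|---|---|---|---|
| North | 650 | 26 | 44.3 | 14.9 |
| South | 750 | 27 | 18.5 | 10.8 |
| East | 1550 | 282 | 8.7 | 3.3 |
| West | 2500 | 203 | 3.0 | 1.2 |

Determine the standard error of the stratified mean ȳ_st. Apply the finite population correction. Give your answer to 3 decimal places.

SE(ȳ_st) ≈ 0.447

V̂(ȳ_st) = Σ W_h² (1 − n_h/N_h) s_h²/n_h, with W_h = N_h/N and N = 5450:
  stratum North: (650/5450)²·(1 − 26/650)·14.9²/26 = 0.116601
  stratum South: (750/5450)²·(1 − 27/750)·10.8²/27 = 0.0788661
  stratum East: (1550/5450)²·(1 − 282/1550)·3.3²/282 = 0.00255527
  stratum West: (2500/5450)²·(1 − 203/2500)·1.2²/203 = 0.00137143
V̂(ȳ_st) = 0.199394
SE(ȳ_st) = √0.199394 = 0.446536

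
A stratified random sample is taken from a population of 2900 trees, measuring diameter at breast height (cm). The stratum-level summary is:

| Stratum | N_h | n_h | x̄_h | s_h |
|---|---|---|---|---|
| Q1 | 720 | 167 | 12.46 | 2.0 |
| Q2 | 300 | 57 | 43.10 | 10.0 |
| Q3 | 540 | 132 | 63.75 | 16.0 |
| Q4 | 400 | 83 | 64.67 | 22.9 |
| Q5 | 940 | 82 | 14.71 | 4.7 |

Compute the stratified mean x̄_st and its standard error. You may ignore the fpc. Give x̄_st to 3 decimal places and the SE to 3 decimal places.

x̄_st ≈ 33.111, SE ≈ 0.486

x̄_st = Σ W_h x̄_h = (720·12.46 + 300·43.10 + 540·63.75 + 400·64.67 + 940·14.71)/2900 = 33.11090
V̂(x̄_st) = Σ W_h² s_h²/n_h, with W_h = N_h/N and N = 2900:
  stratum Q1: (720/2900)²·2.0²/167 = 0.00147643
  stratum Q2: (300/2900)²·10.0²/57 = 0.0187746
  stratum Q3: (540/2900)²·16.0²/132 = 0.0672446
  stratum Q4: (400/2900)²·22.9²/83 = 0.120203
  stratum Q5: (940/2900)²·4.7²/82 = 0.0283036
V̂(x̄_st) = 0.236003
SE(x̄_st) = √0.236003 = 0.485801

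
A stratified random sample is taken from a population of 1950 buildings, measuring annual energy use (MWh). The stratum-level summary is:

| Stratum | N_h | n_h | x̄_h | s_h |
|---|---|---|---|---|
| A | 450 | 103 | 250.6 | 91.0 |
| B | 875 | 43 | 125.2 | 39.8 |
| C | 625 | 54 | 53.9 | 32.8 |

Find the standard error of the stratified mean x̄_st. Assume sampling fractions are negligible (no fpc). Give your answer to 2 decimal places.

V̂(x̄_st) = Σ W_h² s_h²/n_h, with W_h = N_h/N and N = 1950:
  stratum A: (450/1950)²·91.0²/103 = 4.28155
  stratum B: (875/1950)²·39.8²/43 = 7.41728
  stratum C: (625/1950)²·32.8²/54 = 2.04666
V̂(x̄_st) = 13.7455
SE(x̄_st) = √13.7455 = 3.70749

SE(x̄_st) ≈ 3.71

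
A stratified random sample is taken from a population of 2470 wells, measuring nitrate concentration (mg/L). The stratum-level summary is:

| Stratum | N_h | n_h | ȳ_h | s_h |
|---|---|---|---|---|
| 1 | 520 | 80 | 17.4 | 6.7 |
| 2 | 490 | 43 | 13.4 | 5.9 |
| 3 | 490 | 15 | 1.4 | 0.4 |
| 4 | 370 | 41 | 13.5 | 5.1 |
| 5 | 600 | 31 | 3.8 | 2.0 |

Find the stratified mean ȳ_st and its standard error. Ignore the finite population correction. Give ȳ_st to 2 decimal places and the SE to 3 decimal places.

ȳ_st ≈ 9.54, SE ≈ 0.281

ȳ_st = Σ W_h ȳ_h = (520·17.4 + 490·13.4 + 490·1.4 + 370·13.5 + 600·3.8)/2470 = 9.54453
V̂(ȳ_st) = Σ W_h² s_h²/n_h, with W_h = N_h/N and N = 2470:
  stratum 1: (520/2470)²·6.7²/80 = 0.0248698
  stratum 2: (490/2470)²·5.9²/43 = 0.0318591
  stratum 3: (490/2470)²·0.4²/15 = 0.000419785
  stratum 4: (370/2470)²·5.1²/41 = 0.0142353
  stratum 5: (600/2470)²·2.0²/31 = 0.0076139
V̂(ȳ_st) = 0.0789979
SE(ȳ_st) = √0.0789979 = 0.281066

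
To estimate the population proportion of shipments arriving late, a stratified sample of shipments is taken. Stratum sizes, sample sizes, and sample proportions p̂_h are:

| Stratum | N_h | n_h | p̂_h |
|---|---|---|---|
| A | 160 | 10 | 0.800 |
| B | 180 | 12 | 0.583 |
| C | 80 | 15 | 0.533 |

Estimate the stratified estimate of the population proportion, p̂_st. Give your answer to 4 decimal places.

N = 420; stratum weights W_h = N_h/N.
p̂_st = Σ W_h p̂_h = (160·0.800 + 180·0.583 + 80·0.533)/420 = 0.65614

p̂_st ≈ 0.6561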